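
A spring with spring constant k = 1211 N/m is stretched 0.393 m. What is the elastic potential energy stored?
PE = ½kx² = ½(1211)(0.393)² = 93.52 J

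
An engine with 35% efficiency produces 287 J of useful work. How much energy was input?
W_in = W_out/η = 287/0.35 = 820.0 J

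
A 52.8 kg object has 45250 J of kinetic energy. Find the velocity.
v = √(2·KE/m) = √(2·45250/52.8) = 41.4 m/s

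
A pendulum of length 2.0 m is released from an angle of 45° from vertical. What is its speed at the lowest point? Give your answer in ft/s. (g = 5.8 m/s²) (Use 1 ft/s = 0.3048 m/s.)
h = L(1 − cosθ) = 2.0(1 − cos45°) = 0.585786 m
v = √(2gh) = √(2·5.8·0.585786) = 2.60675 m/s = 8.552 ft/s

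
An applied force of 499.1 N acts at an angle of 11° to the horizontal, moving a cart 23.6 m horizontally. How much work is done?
W = F·d·cosθ = (499.1)(23.6)cos(11°) = 11560 J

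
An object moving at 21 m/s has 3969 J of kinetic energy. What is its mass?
m = 2·KE/v² = 2·3969/(21)² = 18.0 kg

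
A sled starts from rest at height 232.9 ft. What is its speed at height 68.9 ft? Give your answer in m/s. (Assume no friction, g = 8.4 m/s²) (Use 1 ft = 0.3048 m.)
Convert to SI: h₁−h₂ = 49.9872 m
mgh₁ = mgh₂ + ½mv² ⇒ v = √(2g(h₁−h₂)) = √(2·8.4·49.9872) = 28.98 m/s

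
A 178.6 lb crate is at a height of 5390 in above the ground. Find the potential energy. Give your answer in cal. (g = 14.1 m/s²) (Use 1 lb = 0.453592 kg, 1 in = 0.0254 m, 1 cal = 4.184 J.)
Convert to SI: m = 81.0115 kg, h = 136.906 m
PE = mgh = (81.0115)(14.1)(136.906) = 156383 J = 37380 cal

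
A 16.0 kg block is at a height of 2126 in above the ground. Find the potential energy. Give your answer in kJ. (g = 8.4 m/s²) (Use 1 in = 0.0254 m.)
Convert to SI: m = 16.0 kg, h = 54.0004 m
PE = mgh = (16.0)(8.4)(54.0004) = 7257.65 J = 7.258 kJ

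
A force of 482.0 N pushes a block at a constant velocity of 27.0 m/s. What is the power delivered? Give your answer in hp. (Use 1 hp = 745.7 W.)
P = Fv = (482.0)(27.0) = 13014.0 W = 17.45 hp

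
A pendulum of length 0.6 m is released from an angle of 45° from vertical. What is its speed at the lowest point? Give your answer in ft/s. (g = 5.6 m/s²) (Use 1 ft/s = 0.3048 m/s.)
h = L(1 − cosθ) = 0.6(1 − cos45°) = 0.175736 m
v = √(2gh) = √(2·5.6·0.175736) = 1.40294 m/s = 4.603 ft/s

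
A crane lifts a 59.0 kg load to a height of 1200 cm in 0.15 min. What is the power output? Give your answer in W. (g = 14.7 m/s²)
Convert to SI: m = 59.0 kg, h = 12.0 m, t = 9.0 s
P = mgh/t = (59.0)(14.7)(12.0)/9.0 = 1156 W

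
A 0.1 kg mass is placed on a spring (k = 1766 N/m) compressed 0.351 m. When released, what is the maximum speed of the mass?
½kx² = ½mv² ⇒ v = x√(k/m) = (0.351)√(1766/0.1) = 46.64 m/s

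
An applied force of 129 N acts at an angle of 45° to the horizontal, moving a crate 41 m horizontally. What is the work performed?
W = F·d·cosθ = (129)(41)cos(45°) = 3740 J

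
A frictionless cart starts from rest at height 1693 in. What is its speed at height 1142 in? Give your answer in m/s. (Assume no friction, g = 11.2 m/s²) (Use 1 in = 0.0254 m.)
Convert to SI: h₁−h₂ = 13.9954 m
mgh₁ = mgh₂ + ½mv² ⇒ v = √(2g(h₁−h₂)) = √(2·11.2·13.9954) = 17.71 m/s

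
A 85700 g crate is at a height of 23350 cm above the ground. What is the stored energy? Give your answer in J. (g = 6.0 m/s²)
Convert to SI: m = 85.7 kg, h = 233.5 m
PE = mgh = (85.7)(6.0)(233.5) = 120100 J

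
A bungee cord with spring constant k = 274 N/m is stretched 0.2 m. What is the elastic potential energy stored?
PE = ½kx² = ½(274)(0.2)² = 5.48 J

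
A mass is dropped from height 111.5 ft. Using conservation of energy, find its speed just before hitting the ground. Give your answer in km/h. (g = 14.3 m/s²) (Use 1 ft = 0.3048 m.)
Convert to SI: h = 33.9852 m
mgh = ½mv² ⇒ v = √(2gh) = √(2·14.3·33.9852) = 31.1765 m/s = 112.2 km/h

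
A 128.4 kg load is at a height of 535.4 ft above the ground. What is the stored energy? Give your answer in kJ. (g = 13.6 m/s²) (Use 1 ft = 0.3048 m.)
Convert to SI: m = 128.4 kg, h = 163.19 m
PE = mgh = (128.4)(13.6)(163.19) = 284969 J = 285.0 kJ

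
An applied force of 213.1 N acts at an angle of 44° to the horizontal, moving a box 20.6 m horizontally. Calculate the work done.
W = F·d·cosθ = (213.1)(20.6)cos(44°) = 3158 J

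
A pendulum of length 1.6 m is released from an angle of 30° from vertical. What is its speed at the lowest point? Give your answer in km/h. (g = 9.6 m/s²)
h = L(1 − cosθ) = 1.6(1 − cos30°) = 0.214359 m
v = √(2gh) = √(2·9.6·0.214359) = 2.02872 m/s = 7.303 km/h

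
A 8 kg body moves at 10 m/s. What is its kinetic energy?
KE = ½mv² = ½(8)(10)² = 400.0 J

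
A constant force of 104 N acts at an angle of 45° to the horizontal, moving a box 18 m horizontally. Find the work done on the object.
W = F·d·cosθ = (104)(18)cos(45°) = 1324 J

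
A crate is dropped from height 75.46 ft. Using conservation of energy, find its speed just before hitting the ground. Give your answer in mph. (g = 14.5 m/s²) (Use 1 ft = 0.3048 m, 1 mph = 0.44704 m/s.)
Convert to SI: h = 23.0002 m
mgh = ½mv² ⇒ v = √(2gh) = √(2·14.5·23.0002) = 25.8265 m/s = 57.77 mph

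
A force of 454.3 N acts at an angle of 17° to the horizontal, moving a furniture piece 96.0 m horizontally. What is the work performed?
W = F·d·cosθ = (454.3)(96.0)cos(17°) = 41710 J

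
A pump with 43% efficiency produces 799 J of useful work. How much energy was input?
W_in = W_out/η = 799/0.43 = 1858 J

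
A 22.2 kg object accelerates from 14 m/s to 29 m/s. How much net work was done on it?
W = ΔKE = ½m(v₂² − v₁²) = ½(22.2)(29² − 14²) = 7159.5 J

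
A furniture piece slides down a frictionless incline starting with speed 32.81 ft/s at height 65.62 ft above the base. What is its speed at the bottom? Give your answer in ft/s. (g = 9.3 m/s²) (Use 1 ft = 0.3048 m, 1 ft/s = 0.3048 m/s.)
Convert to SI: v₀ = 10.0005 m/s, h = 20.001 m
½mv₀² + mgh = ½mv² ⇒ v = √(v₀² + 2gh) = √(10.0005² + 2·9.3·20.001) = 21.7262 m/s = 71.28 ft/s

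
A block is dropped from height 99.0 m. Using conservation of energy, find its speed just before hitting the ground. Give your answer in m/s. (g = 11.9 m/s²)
mgh = ½mv² ⇒ v = √(2gh) = √(2·11.9·99.0) = 48.54 m/s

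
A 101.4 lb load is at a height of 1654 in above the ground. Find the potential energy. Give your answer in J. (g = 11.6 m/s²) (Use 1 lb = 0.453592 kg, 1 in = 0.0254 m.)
Convert to SI: m = 45.9942 kg, h = 42.0116 m
PE = mgh = (45.9942)(11.6)(42.0116) = 22410 J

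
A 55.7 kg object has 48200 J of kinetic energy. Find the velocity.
v = √(2·KE/m) = √(2·48200/55.7) = 41.6 m/s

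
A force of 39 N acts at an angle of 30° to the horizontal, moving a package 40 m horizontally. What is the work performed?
W = F·d·cosθ = (39)(40)cos(30°) = 1351 J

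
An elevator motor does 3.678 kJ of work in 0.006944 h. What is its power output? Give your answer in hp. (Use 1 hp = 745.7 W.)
Convert to SI: W = 3678.0 J, t = 24.9984 s
P = W/t = 3678.0/24.9984 = 147.129 W = 0.1973 hp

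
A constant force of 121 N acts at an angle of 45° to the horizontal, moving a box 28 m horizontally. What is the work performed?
W = F·d·cosθ = (121)(28)cos(45°) = 2396 J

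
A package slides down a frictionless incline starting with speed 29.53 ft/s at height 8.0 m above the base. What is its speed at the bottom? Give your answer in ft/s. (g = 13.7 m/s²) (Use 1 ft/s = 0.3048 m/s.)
Convert to SI: v₀ = 9.00074 m/s, h = 8.0 m
½mv₀² + mgh = ½mv² ⇒ v = √(v₀² + 2gh) = √(9.00074² + 2·13.7·8.0) = 17.3267 m/s = 56.85 ft/s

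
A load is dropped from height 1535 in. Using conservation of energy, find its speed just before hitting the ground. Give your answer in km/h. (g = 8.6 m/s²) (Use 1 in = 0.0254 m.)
Convert to SI: h = 38.989 m
mgh = ½mv² ⇒ v = √(2gh) = √(2·8.6·38.989) = 25.8962 m/s = 93.23 km/h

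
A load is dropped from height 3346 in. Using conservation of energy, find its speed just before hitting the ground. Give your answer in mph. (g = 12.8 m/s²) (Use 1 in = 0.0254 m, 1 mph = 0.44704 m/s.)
Convert to SI: h = 84.9884 m
mgh = ½mv² ⇒ v = √(2gh) = √(2·12.8·84.9884) = 46.6444 m/s = 104.3 mph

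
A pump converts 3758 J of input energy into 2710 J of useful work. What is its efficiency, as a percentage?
η = W_out/W_in = 2710/3758 = 72.11%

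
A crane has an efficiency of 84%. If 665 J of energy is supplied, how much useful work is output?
W_out = η·W_in = 0.84·665 = 558.6 J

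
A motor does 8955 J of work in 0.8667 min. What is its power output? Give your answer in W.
Convert to SI: W = 8955.0 J, t = 52.002 s
P = W/t = 8955.0/52.002 = 172.2 W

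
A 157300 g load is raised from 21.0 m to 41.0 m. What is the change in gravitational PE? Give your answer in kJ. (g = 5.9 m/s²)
Convert to SI: m = 157.3 kg, Δh = 20.0 m
ΔPE = mgΔh = (157.3)(5.9)(20.0) = 18561.4 J = 18.56 kJ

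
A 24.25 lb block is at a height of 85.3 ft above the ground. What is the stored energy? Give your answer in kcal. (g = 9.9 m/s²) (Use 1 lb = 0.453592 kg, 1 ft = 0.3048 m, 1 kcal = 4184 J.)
Convert to SI: m = 10.9996 kg, h = 25.9994 m
PE = mgh = (10.9996)(9.9)(25.9994) = 2831.24 J = 0.6767 kcal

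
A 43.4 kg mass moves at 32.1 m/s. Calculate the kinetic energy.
KE = ½mv² = ½(43.4)(32.1)² = 22360 J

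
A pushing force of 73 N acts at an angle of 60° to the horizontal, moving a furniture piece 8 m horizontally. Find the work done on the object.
W = F·d·cosθ = (73)(8)cos(60°) = 292.0 J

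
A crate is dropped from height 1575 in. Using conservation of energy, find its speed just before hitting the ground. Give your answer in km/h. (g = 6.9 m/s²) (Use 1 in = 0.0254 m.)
Convert to SI: h = 40.005 m
mgh = ½mv² ⇒ v = √(2gh) = √(2·6.9·40.005) = 23.4961 m/s = 84.59 km/h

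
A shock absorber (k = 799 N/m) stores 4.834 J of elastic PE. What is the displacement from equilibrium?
x = √(2·PE/k) = √(2·4.834/799) = 0.11 m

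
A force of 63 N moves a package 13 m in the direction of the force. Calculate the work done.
W = F·d = (63)(13) = 819.0 J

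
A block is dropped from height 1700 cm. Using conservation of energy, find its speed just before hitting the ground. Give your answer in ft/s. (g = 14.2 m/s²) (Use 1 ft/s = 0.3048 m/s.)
Convert to SI: h = 17.0 m
mgh = ½mv² ⇒ v = √(2gh) = √(2·14.2·17.0) = 21.9727 m/s = 72.09 ft/s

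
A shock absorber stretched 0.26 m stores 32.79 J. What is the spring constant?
k = 2·PE/x² = 2·32.79/(0.26)² = 970.1 N/m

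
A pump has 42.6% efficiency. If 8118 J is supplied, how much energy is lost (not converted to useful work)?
W_lost = W_in(1 − η) = 8118·(1 − 0.426) = 4660 J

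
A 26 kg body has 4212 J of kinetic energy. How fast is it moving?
v = √(2·KE/m) = √(2·4212/26) = 18.0 m/s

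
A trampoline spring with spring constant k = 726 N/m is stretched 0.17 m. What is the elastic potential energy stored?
PE = ½kx² = ½(726)(0.17)² = 10.49 J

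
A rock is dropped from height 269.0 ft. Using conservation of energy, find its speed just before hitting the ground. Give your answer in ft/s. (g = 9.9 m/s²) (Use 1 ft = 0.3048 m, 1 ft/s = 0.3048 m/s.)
Convert to SI: h = 81.9912 m
mgh = ½mv² ⇒ v = √(2gh) = √(2·9.9·81.9912) = 40.2918 m/s = 132.2 ft/s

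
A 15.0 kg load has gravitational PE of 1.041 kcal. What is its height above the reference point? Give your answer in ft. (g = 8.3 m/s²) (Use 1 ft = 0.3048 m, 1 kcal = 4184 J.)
Convert to SI: m = 15.0 kg, PE = 4355.54 J
h = PE/(mg) = 4355.54/(15.0·8.3) = 34.9843 m = 114.8 ft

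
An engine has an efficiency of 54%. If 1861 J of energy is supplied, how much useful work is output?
W_out = η·W_in = 0.54·1861 = 1004.94 J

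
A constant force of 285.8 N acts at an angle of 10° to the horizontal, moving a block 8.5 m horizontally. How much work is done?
W = F·d·cosθ = (285.8)(8.5)cos(10°) = 2392 J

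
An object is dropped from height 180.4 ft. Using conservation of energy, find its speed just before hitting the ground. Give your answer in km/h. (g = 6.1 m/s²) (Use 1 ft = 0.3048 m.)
Convert to SI: h = 54.9859 m
mgh = ½mv² ⇒ v = √(2gh) = √(2·6.1·54.9859) = 25.9004 m/s = 93.24 km/h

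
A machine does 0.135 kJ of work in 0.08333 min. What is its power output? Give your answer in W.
Convert to SI: W = 135.0 J, t = 4.9998 s
P = W/t = 135.0/4.9998 = 27.0 W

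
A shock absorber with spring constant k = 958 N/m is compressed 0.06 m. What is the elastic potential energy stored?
PE = ½kx² = ½(958)(0.06)² = 1.724 J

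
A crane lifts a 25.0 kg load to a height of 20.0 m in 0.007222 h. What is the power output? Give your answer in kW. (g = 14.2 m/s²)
Convert to SI: m = 25.0 kg, h = 20.0 m, t = 25.9992 s
P = mgh/t = (25.0)(14.2)(20.0)/25.9992 = 273.085 W = 0.2731 kW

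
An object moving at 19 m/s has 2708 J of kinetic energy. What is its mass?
m = 2·KE/v² = 2·2708/(19)² = 15.0 kg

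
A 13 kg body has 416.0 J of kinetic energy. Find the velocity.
v = √(2·KE/m) = √(2·416.0/13) = 8.0 m/s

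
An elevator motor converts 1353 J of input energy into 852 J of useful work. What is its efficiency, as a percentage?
η = W_out/W_in = 852/1353 = 62.97%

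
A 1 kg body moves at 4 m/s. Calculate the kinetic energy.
KE = ½mv² = ½(1)(4)² = 8.0 J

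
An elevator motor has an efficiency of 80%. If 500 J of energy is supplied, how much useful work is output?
W_out = η·W_in = 0.8·500 = 400.0 J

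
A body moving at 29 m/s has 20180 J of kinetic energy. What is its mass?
m = 2·KE/v² = 2·20180/(29)² = 47.99 kg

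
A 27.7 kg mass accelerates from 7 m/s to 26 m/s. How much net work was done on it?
W = ΔKE = ½m(v₂² − v₁²) = ½(27.7)(26² − 7²) = 8683.95 J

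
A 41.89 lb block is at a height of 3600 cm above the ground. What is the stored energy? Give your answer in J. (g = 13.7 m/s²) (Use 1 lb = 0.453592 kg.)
Convert to SI: m = 19.001 kg, h = 36.0 m
PE = mgh = (19.001)(13.7)(36.0) = 9371 J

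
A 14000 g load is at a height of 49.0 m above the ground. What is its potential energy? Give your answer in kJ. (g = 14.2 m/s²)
Convert to SI: m = 14.0 kg, h = 49.0 m
PE = mgh = (14.0)(14.2)(49.0) = 9741.2 J = 9.741 kJ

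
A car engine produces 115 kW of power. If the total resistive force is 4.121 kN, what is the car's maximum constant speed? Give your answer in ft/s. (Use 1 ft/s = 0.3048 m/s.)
Convert to SI: F = 4121.0 N
P = Fv ⇒ v = P/F = 115000 W/4121.0 N = 27.9058 m/s = 91.55 ft/s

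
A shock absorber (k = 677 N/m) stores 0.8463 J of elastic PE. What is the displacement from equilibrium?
x = √(2·PE/k) = √(2·0.8463/677) = 0.05 m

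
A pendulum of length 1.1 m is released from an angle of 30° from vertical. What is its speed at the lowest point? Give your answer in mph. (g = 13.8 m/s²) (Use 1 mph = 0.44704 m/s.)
h = L(1 − cosθ) = 1.1(1 − cos30°) = 0.147372 m
v = √(2gh) = √(2·13.8·0.147372) = 2.0168 m/s = 4.511 mph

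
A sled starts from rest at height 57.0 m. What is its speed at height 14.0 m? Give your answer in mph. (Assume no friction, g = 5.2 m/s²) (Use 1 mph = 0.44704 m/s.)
mgh₁ = mgh₂ + ½mv² ⇒ v = √(2g(h₁−h₂)) = √(2·5.2·43.0) = 21.1471 m/s = 47.3 mph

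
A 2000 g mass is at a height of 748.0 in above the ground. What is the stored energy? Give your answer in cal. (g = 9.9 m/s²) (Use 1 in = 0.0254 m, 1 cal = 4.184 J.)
Convert to SI: m = 2.0 kg, h = 18.9992 m
PE = mgh = (2.0)(9.9)(18.9992) = 376.184 J = 89.91 cal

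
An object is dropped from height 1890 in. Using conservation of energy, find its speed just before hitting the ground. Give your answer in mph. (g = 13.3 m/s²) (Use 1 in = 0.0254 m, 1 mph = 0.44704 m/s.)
Convert to SI: h = 48.006 m
mgh = ½mv² ⇒ v = √(2gh) = √(2·13.3·48.006) = 35.7346 m/s = 79.94 mph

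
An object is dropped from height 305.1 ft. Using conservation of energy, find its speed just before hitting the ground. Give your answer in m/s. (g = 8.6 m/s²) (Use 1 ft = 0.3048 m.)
Convert to SI: h = 92.9945 m
mgh = ½mv² ⇒ v = √(2gh) = √(2·8.6·92.9945) = 39.99 m/s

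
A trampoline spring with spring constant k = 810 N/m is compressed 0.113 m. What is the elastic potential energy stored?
PE = ½kx² = ½(810)(0.113)² = 5.171 J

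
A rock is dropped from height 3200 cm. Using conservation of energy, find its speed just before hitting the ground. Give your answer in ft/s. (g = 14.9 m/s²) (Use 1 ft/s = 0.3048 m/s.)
Convert to SI: h = 32.0 m
mgh = ½mv² ⇒ v = √(2gh) = √(2·14.9·32.0) = 30.8804 m/s = 101.3 ft/s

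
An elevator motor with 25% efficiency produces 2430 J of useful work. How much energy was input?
W_in = W_out/η = 2430/0.25 = 9720 J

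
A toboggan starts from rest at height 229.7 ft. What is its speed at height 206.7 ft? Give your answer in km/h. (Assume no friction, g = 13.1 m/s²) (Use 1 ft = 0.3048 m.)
Convert to SI: h₁−h₂ = 7.0104 m
mgh₁ = mgh₂ + ½mv² ⇒ v = √(2g(h₁−h₂)) = √(2·13.1·7.0104) = 13.5526 m/s = 48.79 km/h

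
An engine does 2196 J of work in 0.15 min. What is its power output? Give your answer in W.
Convert to SI: W = 2196.0 J, t = 9.0 s
P = W/t = 2196.0/9.0 = 244.0 W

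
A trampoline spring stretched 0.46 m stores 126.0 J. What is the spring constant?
k = 2·PE/x² = 2·126.0/(0.46)² = 1191 N/m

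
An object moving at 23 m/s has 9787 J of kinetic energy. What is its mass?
m = 2·KE/v² = 2·9787/(23)² = 37.0 kg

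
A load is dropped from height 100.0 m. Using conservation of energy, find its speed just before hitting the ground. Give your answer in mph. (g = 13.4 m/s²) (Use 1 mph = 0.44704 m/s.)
mgh = ½mv² ⇒ v = √(2gh) = √(2·13.4·100.0) = 51.7687 m/s = 115.8 mph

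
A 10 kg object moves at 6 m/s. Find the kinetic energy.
KE = ½mv² = ½(10)(6)² = 180.0 J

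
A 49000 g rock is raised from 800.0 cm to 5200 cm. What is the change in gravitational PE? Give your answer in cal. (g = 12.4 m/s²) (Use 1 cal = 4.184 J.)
Convert to SI: m = 49.0 kg, Δh = 44.0 m
ΔPE = mgΔh = (49.0)(12.4)(44.0) = 26734.4 J = 6390 cal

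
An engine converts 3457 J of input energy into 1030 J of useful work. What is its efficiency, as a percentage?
η = W_out/W_in = 1030/3457 = 29.79%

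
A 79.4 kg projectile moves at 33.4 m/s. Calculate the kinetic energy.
KE = ½mv² = ½(79.4)(33.4)² = 44290 J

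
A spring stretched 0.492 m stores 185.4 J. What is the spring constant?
k = 2·PE/x² = 2·185.4/(0.492)² = 1532 N/m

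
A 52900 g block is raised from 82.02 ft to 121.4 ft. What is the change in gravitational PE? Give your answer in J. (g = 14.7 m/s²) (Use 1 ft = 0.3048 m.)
Convert to SI: m = 52.9 kg, Δh = 12.003 m
ΔPE = mgΔh = (52.9)(14.7)(12.003) = 9334 J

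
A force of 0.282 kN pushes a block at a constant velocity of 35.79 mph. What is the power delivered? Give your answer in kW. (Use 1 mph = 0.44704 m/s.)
Convert to SI: F = 282.0 N, v = 15.9996 m/s
P = Fv = (282.0)(15.9996) = 4511.88 W = 4.512 kW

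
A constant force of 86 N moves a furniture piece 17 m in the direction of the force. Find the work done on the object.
W = F·d = (86)(17) = 1462 J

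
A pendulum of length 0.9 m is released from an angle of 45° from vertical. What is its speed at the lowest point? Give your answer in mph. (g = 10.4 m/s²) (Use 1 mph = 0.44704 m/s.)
h = L(1 − cosθ) = 0.9(1 − cos45°) = 0.263604 m
v = √(2gh) = √(2·10.4·0.263604) = 2.34157 m/s = 5.238 mph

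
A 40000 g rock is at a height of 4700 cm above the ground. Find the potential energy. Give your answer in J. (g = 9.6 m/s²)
Convert to SI: m = 40.0 kg, h = 47.0 m
PE = mgh = (40.0)(9.6)(47.0) = 18050 J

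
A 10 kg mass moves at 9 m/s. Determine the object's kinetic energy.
KE = ½mv² = ½(10)(9)² = 405.0 J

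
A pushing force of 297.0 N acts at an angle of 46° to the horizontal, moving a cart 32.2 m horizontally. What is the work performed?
W = F·d·cosθ = (297.0)(32.2)cos(46°) = 6643 J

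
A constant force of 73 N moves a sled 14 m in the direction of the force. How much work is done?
W = F·d = (73)(14) = 1022 J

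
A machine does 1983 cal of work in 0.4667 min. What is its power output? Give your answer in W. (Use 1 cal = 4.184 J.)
Convert to SI: W = 8296.87 J, t = 28.002 s
P = W/t = 8296.87/28.002 = 296.3 W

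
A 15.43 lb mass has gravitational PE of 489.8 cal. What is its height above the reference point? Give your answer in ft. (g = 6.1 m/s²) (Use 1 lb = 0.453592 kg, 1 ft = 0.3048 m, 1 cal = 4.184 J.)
Convert to SI: m = 6.99892 kg, PE = 2049.32 J
h = PE/(mg) = 2049.32/(6.99892·6.1) = 48.0009 m = 157.5 ft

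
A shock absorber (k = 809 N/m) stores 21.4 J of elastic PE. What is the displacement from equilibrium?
x = √(2·PE/k) = √(2·21.4/809) = 0.23 m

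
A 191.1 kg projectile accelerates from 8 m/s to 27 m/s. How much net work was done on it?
W = ΔKE = ½m(v₂² − v₁²) = ½(191.1)(27² − 8²) = 63540.75 J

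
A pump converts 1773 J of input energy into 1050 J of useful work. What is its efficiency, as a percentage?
η = W_out/W_in = 1050/1773 = 59.22%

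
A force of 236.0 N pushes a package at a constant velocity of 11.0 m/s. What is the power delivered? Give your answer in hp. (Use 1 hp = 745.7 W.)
P = Fv = (236.0)(11.0) = 2596.0 W = 3.481 hp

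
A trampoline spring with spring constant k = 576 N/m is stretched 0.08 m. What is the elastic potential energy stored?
PE = ½kx² = ½(576)(0.08)² = 1.843 J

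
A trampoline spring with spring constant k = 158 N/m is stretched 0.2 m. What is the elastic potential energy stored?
PE = ½kx² = ½(158)(0.2)² = 3.16 J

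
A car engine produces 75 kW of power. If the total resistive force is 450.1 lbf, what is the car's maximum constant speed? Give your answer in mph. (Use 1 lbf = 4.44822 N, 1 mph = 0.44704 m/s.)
Convert to SI: F = 2002.14 N
P = Fv ⇒ v = P/F = 75000 W/2002.14 N = 37.4598 m/s = 83.8 mph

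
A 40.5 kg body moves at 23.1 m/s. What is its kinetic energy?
KE = ½mv² = ½(40.5)(23.1)² = 10810 J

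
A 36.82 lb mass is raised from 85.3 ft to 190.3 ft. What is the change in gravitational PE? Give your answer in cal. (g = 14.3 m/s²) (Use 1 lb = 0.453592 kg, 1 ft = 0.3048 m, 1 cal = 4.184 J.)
Convert to SI: m = 16.7013 kg, Δh = 32.004 m
ΔPE = mgΔh = (16.7013)(14.3)(32.004) = 7643.45 J = 1827 cal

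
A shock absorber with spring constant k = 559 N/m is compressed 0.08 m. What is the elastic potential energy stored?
PE = ½kx² = ½(559)(0.08)² = 1.789 J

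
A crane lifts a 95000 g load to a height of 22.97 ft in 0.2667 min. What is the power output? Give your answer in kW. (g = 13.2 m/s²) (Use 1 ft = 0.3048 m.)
Convert to SI: m = 95.0 kg, h = 7.00126 m, t = 16.002 s
P = mgh/t = (95.0)(13.2)(7.00126)/16.002 = 548.655 W = 0.5487 kW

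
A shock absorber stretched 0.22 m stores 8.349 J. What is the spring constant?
k = 2·PE/x² = 2·8.349/(0.22)² = 345.0 N/m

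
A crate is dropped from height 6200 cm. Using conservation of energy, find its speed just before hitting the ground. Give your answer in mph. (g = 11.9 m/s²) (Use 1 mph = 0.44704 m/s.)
Convert to SI: h = 62.0 m
mgh = ½mv² ⇒ v = √(2gh) = √(2·11.9·62.0) = 38.4135 m/s = 85.93 mph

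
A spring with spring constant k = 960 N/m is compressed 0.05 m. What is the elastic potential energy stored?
PE = ½kx² = ½(960)(0.05)² = 1.2 J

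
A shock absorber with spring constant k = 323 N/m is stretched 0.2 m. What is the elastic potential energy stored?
PE = ½kx² = ½(323)(0.2)² = 6.46 J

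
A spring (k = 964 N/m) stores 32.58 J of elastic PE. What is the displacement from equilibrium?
x = √(2·PE/k) = √(2·32.58/964) = 0.26 m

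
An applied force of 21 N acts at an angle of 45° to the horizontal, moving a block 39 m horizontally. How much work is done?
W = F·d·cosθ = (21)(39)cos(45°) = 579.1 J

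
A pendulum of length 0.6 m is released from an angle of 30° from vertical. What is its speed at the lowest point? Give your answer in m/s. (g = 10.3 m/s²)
h = L(1 − cosθ) = 0.6(1 − cos30°) = 0.0803848 m
v = √(2gh) = √(2·10.3·0.0803848) = 1.287 m/s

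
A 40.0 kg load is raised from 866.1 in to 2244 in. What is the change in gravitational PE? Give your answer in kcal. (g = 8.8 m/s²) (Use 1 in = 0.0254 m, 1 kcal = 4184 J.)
Convert to SI: m = 40.0 kg, Δh = 34.9987 m
ΔPE = mgΔh = (40.0)(8.8)(34.9987) = 12319.5 J = 2.944 kcal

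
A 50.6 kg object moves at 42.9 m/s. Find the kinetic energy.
KE = ½mv² = ½(50.6)(42.9)² = 46560 J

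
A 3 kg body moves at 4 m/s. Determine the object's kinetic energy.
KE = ½mv² = ½(3)(4)² = 24.0 J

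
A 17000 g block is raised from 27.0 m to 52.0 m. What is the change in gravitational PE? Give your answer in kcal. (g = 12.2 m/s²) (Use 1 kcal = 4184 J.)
Convert to SI: m = 17.0 kg, Δh = 25.0 m
ΔPE = mgΔh = (17.0)(12.2)(25.0) = 5185.0 J = 1.239 kcal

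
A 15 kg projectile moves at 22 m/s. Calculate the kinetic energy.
KE = ½mv² = ½(15)(22)² = 3630.0 J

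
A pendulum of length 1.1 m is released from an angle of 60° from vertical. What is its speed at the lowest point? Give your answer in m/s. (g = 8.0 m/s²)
h = L(1 − cosθ) = 1.1(1 − cos60°) = 0.55 m
v = √(2gh) = √(2·8.0·0.55) = 2.966 m/s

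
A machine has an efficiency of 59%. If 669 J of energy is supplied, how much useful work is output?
W_out = η·W_in = 0.59·669 = 394.71 J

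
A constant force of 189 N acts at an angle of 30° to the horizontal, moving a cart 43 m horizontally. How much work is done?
W = F·d·cosθ = (189)(43)cos(30°) = 7038 J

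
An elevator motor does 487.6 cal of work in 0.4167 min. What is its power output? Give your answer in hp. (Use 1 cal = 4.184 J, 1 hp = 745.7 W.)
Convert to SI: W = 2040.12 J, t = 25.002 s
P = W/t = 2040.12/25.002 = 81.5982 W = 0.1094 hp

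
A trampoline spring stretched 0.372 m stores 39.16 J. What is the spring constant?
k = 2·PE/x² = 2·39.16/(0.372)² = 566.0 N/m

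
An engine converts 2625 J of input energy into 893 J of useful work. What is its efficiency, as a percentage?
η = W_out/W_in = 893/2625 = 34.02%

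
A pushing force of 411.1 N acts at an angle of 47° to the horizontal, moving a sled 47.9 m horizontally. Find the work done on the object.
W = F·d·cosθ = (411.1)(47.9)cos(47°) = 13430 J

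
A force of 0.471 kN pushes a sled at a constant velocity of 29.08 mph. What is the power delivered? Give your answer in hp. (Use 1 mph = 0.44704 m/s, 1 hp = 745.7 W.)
Convert to SI: F = 471.0 N, v = 12.9999 m/s
P = Fv = (471.0)(12.9999) = 6122.96 W = 8.211 hp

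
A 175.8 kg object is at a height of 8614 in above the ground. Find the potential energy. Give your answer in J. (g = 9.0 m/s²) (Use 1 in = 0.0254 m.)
Convert to SI: m = 175.8 kg, h = 218.796 m
PE = mgh = (175.8)(9.0)(218.796) = 346200 J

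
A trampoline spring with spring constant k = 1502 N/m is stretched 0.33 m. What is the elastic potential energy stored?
PE = ½kx² = ½(1502)(0.33)² = 81.78 J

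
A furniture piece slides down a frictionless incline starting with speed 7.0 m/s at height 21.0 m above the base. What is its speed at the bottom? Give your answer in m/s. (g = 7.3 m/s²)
½mv₀² + mgh = ½mv² ⇒ v = √(v₀² + 2gh) = √(7.0² + 2·7.3·21.0) = 18.86 m/s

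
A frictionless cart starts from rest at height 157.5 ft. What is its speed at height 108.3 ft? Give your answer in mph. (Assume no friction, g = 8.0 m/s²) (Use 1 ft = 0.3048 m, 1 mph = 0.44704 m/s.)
Convert to SI: h₁−h₂ = 14.9962 m
mgh₁ = mgh₂ + ½mv² ⇒ v = √(2g(h₁−h₂)) = √(2·8.0·14.9962) = 15.49 m/s = 34.65 mph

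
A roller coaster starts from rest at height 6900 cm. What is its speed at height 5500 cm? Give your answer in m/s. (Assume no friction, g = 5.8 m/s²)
Convert to SI: h₁−h₂ = 14.0 m
mgh₁ = mgh₂ + ½mv² ⇒ v = √(2g(h₁−h₂)) = √(2·5.8·14.0) = 12.74 m/s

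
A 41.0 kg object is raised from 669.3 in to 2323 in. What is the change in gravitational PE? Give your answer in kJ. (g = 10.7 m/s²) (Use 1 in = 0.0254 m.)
Convert to SI: m = 41.0 kg, Δh = 42.004 m
ΔPE = mgΔh = (41.0)(10.7)(42.004) = 18427.1 J = 18.43 kJ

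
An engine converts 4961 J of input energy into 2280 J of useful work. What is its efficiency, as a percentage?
η = W_out/W_in = 2280/4961 = 45.96%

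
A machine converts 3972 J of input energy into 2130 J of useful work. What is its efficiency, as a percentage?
η = W_out/W_in = 2130/3972 = 53.63%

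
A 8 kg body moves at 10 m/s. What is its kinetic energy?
KE = ½mv² = ½(8)(10)² = 400.0 J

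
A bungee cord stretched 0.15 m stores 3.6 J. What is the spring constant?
k = 2·PE/x² = 2·3.6/(0.15)² = 320.0 N/m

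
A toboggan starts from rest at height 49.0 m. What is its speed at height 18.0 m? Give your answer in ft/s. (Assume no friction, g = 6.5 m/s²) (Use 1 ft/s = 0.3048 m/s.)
mgh₁ = mgh₂ + ½mv² ⇒ v = √(2g(h₁−h₂)) = √(2·6.5·31.0) = 20.0749 m/s = 65.86 ft/s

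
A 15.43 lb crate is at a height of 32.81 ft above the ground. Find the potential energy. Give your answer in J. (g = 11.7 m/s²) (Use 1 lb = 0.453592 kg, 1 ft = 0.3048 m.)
Convert to SI: m = 6.99892 kg, h = 10.0005 m
PE = mgh = (6.99892)(11.7)(10.0005) = 818.9 J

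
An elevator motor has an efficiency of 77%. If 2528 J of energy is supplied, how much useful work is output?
W_out = η·W_in = 0.77·2528 = 1946.56 J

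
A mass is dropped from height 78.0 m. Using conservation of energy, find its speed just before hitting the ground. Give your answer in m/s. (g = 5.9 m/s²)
mgh = ½mv² ⇒ v = √(2gh) = √(2·5.9·78.0) = 30.34 m/s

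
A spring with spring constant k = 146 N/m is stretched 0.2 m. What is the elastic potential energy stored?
PE = ½kx² = ½(146)(0.2)² = 2.92 J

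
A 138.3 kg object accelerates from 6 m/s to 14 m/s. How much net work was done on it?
W = ΔKE = ½m(v₂² − v₁²) = ½(138.3)(14² − 6²) = 11064.0 J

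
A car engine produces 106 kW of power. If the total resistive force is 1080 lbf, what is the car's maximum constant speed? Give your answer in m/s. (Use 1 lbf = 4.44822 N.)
Convert to SI: F = 4804.08 N
P = Fv ⇒ v = P/F = 106000 W/4804.08 N = 22.06 m/s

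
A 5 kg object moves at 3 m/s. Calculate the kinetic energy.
KE = ½mv² = ½(5)(3)² = 22.5 J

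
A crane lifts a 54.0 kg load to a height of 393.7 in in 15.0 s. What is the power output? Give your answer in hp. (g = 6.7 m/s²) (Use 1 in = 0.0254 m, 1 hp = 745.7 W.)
Convert to SI: m = 54.0 kg, h = 9.99998 m, t = 15.0 s
P = mgh/t = (54.0)(6.7)(9.99998)/15.0 = 241.2 W = 0.3235 hp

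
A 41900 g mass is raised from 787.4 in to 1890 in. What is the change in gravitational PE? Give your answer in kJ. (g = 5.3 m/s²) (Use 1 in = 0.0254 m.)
Convert to SI: m = 41.9 kg, Δh = 28.006 m
ΔPE = mgΔh = (41.9)(5.3)(28.006) = 6219.3 J = 6.219 kJ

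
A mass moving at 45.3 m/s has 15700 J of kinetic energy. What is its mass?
m = 2·KE/v² = 2·15700/(45.3)² = 15.3 kg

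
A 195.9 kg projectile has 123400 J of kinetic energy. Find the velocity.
v = √(2·KE/m) = √(2·123400/195.9) = 35.49 m/s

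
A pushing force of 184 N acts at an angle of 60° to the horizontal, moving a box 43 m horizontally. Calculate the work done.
W = F·d·cosθ = (184)(43)cos(60°) = 3956 J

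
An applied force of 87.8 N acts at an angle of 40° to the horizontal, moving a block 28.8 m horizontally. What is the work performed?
W = F·d·cosθ = (87.8)(28.8)cos(40°) = 1937 J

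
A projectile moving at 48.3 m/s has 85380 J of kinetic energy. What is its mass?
m = 2·KE/v² = 2·85380/(48.3)² = 73.2 kg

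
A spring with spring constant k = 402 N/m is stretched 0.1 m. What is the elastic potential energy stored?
PE = ½kx² = ½(402)(0.1)² = 2.01 J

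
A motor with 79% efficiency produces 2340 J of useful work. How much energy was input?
W_in = W_out/η = 2340/0.79 = 2962 J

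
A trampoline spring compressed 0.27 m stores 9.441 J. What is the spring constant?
k = 2·PE/x² = 2·9.441/(0.27)² = 259.0 N/m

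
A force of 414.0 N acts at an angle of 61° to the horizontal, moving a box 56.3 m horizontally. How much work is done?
W = F·d·cosθ = (414.0)(56.3)cos(61°) = 11300 J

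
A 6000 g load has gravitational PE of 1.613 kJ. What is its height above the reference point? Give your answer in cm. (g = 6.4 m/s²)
Convert to SI: m = 6.0 kg, PE = 1613.0 J
h = PE/(mg) = 1613.0/(6.0·6.4) = 42.0052 m = 4201 cm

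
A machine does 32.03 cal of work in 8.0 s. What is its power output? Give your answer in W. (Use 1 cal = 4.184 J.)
Convert to SI: W = 134.014 J, t = 8.0 s
P = W/t = 134.014/8.0 = 16.75 W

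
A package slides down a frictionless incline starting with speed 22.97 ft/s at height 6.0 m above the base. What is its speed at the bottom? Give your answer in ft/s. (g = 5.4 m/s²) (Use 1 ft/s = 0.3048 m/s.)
Convert to SI: v₀ = 7.00126 m/s, h = 6.0 m
½mv₀² + mgh = ½mv² ⇒ v = √(v₀² + 2gh) = √(7.00126² + 2·5.4·6.0) = 10.6685 m/s = 35.0 ft/s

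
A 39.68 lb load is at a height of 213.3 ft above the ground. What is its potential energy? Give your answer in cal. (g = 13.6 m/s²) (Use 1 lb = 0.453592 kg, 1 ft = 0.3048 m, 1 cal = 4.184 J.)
Convert to SI: m = 17.9985 kg, h = 65.0138 m
PE = mgh = (17.9985)(13.6)(65.0138) = 15914.1 J = 3804 cal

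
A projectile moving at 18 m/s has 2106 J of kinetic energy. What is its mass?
m = 2·KE/v² = 2·2106/(18)² = 13.0 kg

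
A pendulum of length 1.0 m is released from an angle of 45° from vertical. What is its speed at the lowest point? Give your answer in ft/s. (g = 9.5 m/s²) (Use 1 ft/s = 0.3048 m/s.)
h = L(1 − cosθ) = 1.0(1 − cos45°) = 0.292893 m
v = √(2gh) = √(2·9.5·0.292893) = 2.35902 m/s = 7.74 ft/s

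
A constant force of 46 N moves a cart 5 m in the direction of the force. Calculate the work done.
W = F·d = (46)(5) = 230.0 J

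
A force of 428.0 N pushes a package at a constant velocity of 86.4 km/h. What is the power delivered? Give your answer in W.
Convert to SI: F = 428.0 N, v = 24.0 m/s
P = Fv = (428.0)(24.0) = 10270 W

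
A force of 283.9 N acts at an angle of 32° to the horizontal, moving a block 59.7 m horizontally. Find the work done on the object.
W = F·d·cosθ = (283.9)(59.7)cos(32°) = 14370 J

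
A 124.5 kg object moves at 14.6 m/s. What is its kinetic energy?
KE = ½mv² = ½(124.5)(14.6)² = 13270 J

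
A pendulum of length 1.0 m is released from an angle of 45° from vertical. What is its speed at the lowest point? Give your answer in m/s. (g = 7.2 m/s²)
h = L(1 − cosθ) = 1.0(1 − cos45°) = 0.292893 m
v = √(2gh) = √(2·7.2·0.292893) = 2.054 m/s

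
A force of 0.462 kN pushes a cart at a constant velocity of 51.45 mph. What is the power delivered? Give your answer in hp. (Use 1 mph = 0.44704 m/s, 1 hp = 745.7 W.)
Convert to SI: F = 462.0 N, v = 23.0002 m/s
P = Fv = (462.0)(23.0002) = 10626.1 W = 14.25 hp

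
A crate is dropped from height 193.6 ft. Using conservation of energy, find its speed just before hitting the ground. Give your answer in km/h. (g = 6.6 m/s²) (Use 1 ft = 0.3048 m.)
Convert to SI: h = 59.0093 m
mgh = ½mv² ⇒ v = √(2gh) = √(2·6.6·59.0093) = 27.9092 m/s = 100.5 km/h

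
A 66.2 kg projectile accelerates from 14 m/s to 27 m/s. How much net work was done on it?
W = ΔKE = ½m(v₂² − v₁²) = ½(66.2)(27² − 14²) = 17642.3 J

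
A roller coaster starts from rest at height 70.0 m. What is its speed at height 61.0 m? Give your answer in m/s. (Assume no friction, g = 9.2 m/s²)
mgh₁ = mgh₂ + ½mv² ⇒ v = √(2g(h₁−h₂)) = √(2·9.2·9.0) = 12.87 m/s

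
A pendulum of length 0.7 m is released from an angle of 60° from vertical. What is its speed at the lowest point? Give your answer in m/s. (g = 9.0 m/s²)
h = L(1 − cosθ) = 0.7(1 − cos60°) = 0.35 m
v = √(2gh) = √(2·9.0·0.35) = 2.51 m/s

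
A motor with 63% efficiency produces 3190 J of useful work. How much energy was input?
W_in = W_out/η = 3190/0.63 = 5063 J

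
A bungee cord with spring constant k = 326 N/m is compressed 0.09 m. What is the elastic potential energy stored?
PE = ½kx² = ½(326)(0.09)² = 1.32 J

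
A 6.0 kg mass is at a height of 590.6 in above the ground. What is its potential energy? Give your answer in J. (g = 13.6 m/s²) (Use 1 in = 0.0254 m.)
Convert to SI: m = 6.0 kg, h = 15.0012 m
PE = mgh = (6.0)(13.6)(15.0012) = 1224 J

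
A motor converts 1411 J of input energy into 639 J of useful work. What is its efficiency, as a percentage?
η = W_out/W_in = 639/1411 = 45.29%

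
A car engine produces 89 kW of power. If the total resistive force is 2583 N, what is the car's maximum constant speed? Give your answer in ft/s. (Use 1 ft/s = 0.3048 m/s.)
P = Fv ⇒ v = P/F = 89000 W/2583.0 N = 34.4561 m/s = 113.0 ft/s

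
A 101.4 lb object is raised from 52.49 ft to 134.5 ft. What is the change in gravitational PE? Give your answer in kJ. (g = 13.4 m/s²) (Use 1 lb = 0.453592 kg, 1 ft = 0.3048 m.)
Convert to SI: m = 45.9942 kg, Δh = 24.9966 m
ΔPE = mgΔh = (45.9942)(13.4)(24.9966) = 15406.0 J = 15.41 kJ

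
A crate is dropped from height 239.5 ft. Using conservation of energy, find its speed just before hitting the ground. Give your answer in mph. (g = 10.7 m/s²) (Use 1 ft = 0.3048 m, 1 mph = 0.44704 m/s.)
Convert to SI: h = 72.9996 m
mgh = ½mv² ⇒ v = √(2gh) = √(2·10.7·72.9996) = 39.5246 m/s = 88.41 mph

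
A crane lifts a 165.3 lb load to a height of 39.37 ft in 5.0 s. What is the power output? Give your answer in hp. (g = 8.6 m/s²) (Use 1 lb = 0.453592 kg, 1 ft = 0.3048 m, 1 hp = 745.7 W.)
Convert to SI: m = 74.9788 kg, h = 12.0 m, t = 5.0 s
P = mgh/t = (74.9788)(8.6)(12.0)/5.0 = 1547.56 W = 2.075 hp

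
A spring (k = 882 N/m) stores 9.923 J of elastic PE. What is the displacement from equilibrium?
x = √(2·PE/k) = √(2·9.923/882) = 0.15 m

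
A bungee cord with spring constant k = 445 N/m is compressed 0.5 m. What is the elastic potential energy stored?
PE = ½kx² = ½(445)(0.5)² = 55.63 J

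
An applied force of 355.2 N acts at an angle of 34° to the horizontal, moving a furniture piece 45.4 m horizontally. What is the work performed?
W = F·d·cosθ = (355.2)(45.4)cos(34°) = 13370 J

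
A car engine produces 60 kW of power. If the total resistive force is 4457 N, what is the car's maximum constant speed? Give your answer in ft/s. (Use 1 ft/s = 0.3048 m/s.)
P = Fv ⇒ v = P/F = 60000 W/4457.0 N = 13.462 m/s = 44.17 ft/s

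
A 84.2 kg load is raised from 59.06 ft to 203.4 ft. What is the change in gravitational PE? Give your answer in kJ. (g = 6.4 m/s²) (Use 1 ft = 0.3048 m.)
Convert to SI: m = 84.2 kg, Δh = 43.9948 m
ΔPE = mgΔh = (84.2)(6.4)(43.9948) = 23707.9 J = 23.71 kJ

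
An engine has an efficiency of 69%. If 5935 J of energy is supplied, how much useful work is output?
W_out = η·W_in = 0.69·5935 = 4095.15 J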